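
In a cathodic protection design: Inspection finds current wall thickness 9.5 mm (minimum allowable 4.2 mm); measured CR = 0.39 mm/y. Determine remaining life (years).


Apply the remaining-life relation: RL = (t_current − t_min) / CR
RL = (9.5 − 4.2) / 0.39 = 5.3 / 0.39 = 13.6 years

13.6 years


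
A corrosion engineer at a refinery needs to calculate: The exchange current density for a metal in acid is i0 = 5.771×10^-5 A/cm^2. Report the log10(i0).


i0 = 5.771×10^-5 A/cm^2
log10(i0) = -4.239

-4.239


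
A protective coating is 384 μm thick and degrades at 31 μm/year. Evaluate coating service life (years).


Service life = thickness / degradation rate
Life = 384 / 31 = 12.4 years

12.4 years


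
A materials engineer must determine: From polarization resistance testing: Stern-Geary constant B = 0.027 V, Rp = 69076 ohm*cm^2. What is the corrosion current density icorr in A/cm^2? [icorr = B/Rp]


Apply the Stern-Geary relation: icorr = B / Rp
icorr = 0.027 / 69076 = 3.909×10^-7 A/cm^2

3.909×10^-7 A/cm^2


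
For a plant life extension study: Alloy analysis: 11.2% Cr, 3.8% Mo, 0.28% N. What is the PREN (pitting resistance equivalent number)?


Apply the PREN formula: PREN = Cr + 3.3*Mo + 16*N
PREN = 11.2 + 3.3*3.8 + 16*0.28
PREN = 11.2 + 12.54 + 4.48 = 28.22

28.22


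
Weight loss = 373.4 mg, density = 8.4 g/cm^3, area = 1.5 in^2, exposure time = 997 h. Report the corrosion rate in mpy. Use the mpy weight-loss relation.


Apply the mpy weight-loss relation: CR = 534 * W / (D * A * T)
Numerator: 534 * 373.4 = 199395.6
Denominator: 8.4 * 1.5 * 997 = 12562.2
CR = 199395.6 / 12562.2 = 15.8727 mpy

15.8727 mpy


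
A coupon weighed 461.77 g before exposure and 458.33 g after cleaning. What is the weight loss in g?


Weight loss = initial − final
WL = 461.77 − 458.33 = 3.44 g

3.44 g


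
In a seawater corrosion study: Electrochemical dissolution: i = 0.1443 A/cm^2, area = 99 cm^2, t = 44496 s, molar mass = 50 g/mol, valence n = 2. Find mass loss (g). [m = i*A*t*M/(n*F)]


Apply Faraday's law: m = i*A*t*M / (n*F)
Total charge passed Q = i*A*t = 0.1443*99*44496 = 635656.5072 C
m = Q*M/(n*F) = 635656.5072*50/(2*96485) = 164.703 g

164.703 g


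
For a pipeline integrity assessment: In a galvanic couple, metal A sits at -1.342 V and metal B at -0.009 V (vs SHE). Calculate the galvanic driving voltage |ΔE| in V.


Driving voltage is the absolute potential difference.
|ΔE| = |-1.342 − (-0.009)| = 1.333 V

1.333 V


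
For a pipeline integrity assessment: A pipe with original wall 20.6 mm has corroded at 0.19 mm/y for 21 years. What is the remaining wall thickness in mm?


Remaining wall = original − CR × time
t = 20.6 − 0.19*21 = 20.6 − 3.99 = 16.61 mm

16.61 mm


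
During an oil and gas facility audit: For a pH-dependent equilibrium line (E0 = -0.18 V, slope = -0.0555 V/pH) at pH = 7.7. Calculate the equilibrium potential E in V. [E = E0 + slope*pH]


Apply the Pourbaix line equation: E = E0 + slope*pH
E = -0.18 + (-0.0555)*7.7 = -0.18 + (-0.42735) = -0.60735 V
Rounded to 4 decimal places: E = -0.6074 V

-0.6074 V


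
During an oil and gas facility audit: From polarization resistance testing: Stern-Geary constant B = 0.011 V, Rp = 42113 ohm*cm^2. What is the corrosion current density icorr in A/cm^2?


Apply the Stern-Geary relation: icorr = B / Rp
icorr = 0.011 / 42113 = 2.612×10^-7 A/cm^2

2.612×10^-7 A/cm^2


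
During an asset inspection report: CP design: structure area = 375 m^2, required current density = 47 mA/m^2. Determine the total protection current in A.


I = area * current density, then convert mA → A (÷1000)
I = 375 * 47 / 1000 = 17.63 A

17.63 A


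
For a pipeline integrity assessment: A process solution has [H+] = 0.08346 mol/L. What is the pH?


pH = −log10[H+]
pH = −log10(0.08346) = 1.08

1.08


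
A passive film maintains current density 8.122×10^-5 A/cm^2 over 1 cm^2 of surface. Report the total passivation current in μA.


I = i_pass * A, then convert A → μA (×10^6)
I = 8.122×10^-5 * 1 * 10^6 = 81.22 μA

81.22 μA


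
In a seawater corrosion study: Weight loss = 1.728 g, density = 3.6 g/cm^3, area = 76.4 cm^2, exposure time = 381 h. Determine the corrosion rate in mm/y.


Apply the mm/y weight-loss relation: CR = 87600 * W / (D * A * T)
Numerator: 87600 * 1.728 = 151372.8
Denominator: 3.6 * 76.4 * 381 = 104790.24
CR = 151372.8 / 104790.24 = 1.4445 mm/y

1.4445 mm/y


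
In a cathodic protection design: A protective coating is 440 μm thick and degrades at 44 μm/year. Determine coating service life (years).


Service life = thickness / degradation rate
Life = 440 / 44 = 10.0 years

10.0 years


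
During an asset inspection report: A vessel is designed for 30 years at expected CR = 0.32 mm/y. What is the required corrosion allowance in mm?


Corrosion allowance = CR × design life
CA = 0.32 * 30 = 9.6 mm

9.6 mm


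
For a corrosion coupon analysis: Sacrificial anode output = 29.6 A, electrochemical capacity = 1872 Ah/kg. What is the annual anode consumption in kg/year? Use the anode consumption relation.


Annual consumption = current * hours per year / capacity
Rate = 29.6 * 8760 / 1872 = 138.5 kg/year

138.5 kg/year


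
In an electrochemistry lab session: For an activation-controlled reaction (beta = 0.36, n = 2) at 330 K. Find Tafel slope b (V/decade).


Apply the Tafel slope relation: b = 2.303*R*T/(beta*n*F)
Numerator: 2.303 * 8.314 * 330 = 6318.56
Denominator: 0.36 * 2 * 96485 = 69469.2
b = 6318.56 / 69469.2 = 0.091 V/decade

0.091 V/decade


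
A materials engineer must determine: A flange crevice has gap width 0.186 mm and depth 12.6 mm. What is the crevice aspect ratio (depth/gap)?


Aspect ratio = depth / gap
Ratio = 12.6 / 0.186 = 67.7

67.7


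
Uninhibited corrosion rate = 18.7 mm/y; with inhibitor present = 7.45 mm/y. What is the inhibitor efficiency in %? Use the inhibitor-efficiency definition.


Apply the inhibitor-efficiency definition: IE = (CR_blank − CR_inh)/CR_blank × 100
IE = (18.7 − 7.45) / 18.7 × 100
IE = 11.25 / 18.7 × 100 = 60.2 %

60.2 %


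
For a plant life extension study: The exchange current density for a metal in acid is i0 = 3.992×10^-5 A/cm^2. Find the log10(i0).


i0 = 3.992×10^-5 A/cm^2
log10(i0) = -4.399

-4.399


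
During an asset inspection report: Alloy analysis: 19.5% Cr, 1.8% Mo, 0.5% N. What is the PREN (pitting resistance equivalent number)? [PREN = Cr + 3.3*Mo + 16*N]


Apply the PREN formula: PREN = Cr + 3.3*Mo + 16*N
PREN = 19.5 + 3.3*1.8 + 16*0.5
PREN = 19.5 + 5.94 + 8.0 = 33.44

33.44


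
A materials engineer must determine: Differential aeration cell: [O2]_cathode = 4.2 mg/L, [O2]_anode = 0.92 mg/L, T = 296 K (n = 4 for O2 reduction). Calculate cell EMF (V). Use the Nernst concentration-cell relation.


Apply the Nernst concentration-cell relation: E = (RT/nF)*ln(C_cathode/C_anode)
RT/nF = 8.314*296/(4*96485) = 0.00637649 V
ln(4.2/0.92) = 1.51847
E = 0.00637649 * 1.51847 = 0.00968 V

0.00968 V


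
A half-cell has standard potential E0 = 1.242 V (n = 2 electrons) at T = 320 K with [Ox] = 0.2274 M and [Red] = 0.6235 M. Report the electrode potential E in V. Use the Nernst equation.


Apply the Nernst equation: E = E0 + (RT/nF)*ln([Ox]/[Red])
Step 1: RT/nF = 8.314*320/(2*96485) = 0.01378701 V
Step 2: [Ox]/[Red] = 0.2274/0.6235 = 0.364715
Step 3: ln(0.364715) = -1.008639
Step 4: correction = 0.01378701 * -1.008639 = -0.014 V
E = 1.242 + -0.014 = 1.228 V

1.228 V


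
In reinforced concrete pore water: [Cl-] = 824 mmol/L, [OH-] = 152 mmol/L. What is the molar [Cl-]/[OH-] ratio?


Threshold parameter = [Cl-] / [OH-] (molar basis; both in mmol/L, so units cancel)
Ratio = 824 / 152 = 5.42

5.42


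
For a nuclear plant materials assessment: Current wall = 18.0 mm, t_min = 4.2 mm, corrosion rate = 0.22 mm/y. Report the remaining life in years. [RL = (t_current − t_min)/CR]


Apply the remaining-life relation: RL = (t_current − t_min) / CR
RL = (18.0 − 4.2) / 0.22 = 13.8 / 0.22 = 62.7 years

62.7 years


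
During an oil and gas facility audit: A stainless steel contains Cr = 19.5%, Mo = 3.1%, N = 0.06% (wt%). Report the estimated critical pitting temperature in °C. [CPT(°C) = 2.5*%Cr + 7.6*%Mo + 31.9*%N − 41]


Apply the ASTM G48 empirical CPT estimate: CPT(°C) = 2.5*%Cr + 7.6*%Mo + 31.9*%N − 41
2.5*19.5 = 48.75; 7.6*3.1 = 23.56; 31.9*0.06 = 1.914
CPT = 48.75 + 23.56 + 1.914 − 41 = 33.224 °C
Rounded to 0.1 °C: CPT ≈ 33.2 °C

33.2 °C


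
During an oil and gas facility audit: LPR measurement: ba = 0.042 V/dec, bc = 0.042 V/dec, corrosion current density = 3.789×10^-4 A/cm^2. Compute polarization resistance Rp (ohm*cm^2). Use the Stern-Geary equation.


Apply the Stern-Geary equation: Rp = ba*bc / (2.303*icorr*(ba+bc))
ba*bc = 0.042*0.042 = 0.001764
ba+bc = 0.084; 2.303*icorr*(ba+bc) = 2.303*3.789×10^-4*0.084 = 7.3298963×10^-5
Rp = 0.001764 / 7.3298963×10^-5 = 24.1 ohm*cm^2

24.1 ohm*cm^2


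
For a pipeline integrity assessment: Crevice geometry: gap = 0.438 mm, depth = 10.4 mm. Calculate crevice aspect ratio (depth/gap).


Aspect ratio = depth / gap
Ratio = 10.4 / 0.438 = 23.7

23.7


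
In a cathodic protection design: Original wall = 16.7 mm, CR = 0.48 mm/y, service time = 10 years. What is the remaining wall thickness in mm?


Remaining wall = original − CR × time
t = 16.7 − 0.48*10 = 16.7 − 4.8 = 11.9 mm

11.9 mm


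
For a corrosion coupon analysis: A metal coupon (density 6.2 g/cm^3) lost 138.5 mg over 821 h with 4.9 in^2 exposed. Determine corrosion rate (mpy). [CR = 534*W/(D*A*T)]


Apply the mpy weight-loss relation: CR = 534 * W / (D * A * T)
Numerator: 534 * 138.5 = 73959.0
Denominator: 6.2 * 4.9 * 821 = 24941.98
CR = 73959.0 / 24941.98 = 2.965 mpy

2.965 mpy


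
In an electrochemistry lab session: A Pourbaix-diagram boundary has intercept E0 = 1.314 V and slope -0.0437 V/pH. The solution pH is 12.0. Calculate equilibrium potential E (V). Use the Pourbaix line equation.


Apply the Pourbaix line equation: E = E0 + slope*pH
E = 1.314 + (-0.0437)*12.0 = 1.314 + (-0.5244) = 0.7896 V
Rounded to 3 decimal places: E = 0.790 V

0.790 V


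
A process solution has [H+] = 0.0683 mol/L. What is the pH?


pH = −log10[H+]
pH = −log10(0.0683) = 1.17

1.17


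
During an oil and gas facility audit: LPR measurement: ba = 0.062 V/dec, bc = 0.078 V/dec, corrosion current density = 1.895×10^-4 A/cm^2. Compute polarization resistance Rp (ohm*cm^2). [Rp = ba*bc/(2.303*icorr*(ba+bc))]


Apply the Stern-Geary equation: Rp = ba*bc / (2.303*icorr*(ba+bc))
ba*bc = 0.062*0.078 = 0.004836
ba+bc = 0.14; 2.303*icorr*(ba+bc) = 2.303*1.895×10^-4*0.14 = 6.109859×10^-5
Rp = 0.004836 / 6.109859×10^-5 = 79.15 ohm*cm^2

79.15 ohm*cm^2


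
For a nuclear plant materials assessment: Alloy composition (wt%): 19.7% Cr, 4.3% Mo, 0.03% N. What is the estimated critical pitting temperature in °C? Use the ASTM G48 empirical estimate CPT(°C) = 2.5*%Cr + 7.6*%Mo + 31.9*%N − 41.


Apply the ASTM G48 empirical CPT estimate: CPT(°C) = 2.5*%Cr + 7.6*%Mo + 31.9*%N − 41
2.5*19.7 = 49.25; 7.6*4.3 = 32.68; 31.9*0.03 = 0.957
CPT = 49.25 + 32.68 + 0.957 − 41 = 41.887 °C
Rounded to 0.1 °C: CPT ≈ 41.9 °C

41.9 °C


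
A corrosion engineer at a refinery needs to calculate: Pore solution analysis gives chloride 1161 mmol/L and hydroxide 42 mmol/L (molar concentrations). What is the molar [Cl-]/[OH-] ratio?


Threshold parameter = [Cl-] / [OH-] (molar basis; both in mmol/L, so units cancel)
Ratio = 1161 / 42 = 27.64

27.64


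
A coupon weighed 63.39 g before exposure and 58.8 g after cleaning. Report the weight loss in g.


Weight loss = initial − final
WL = 63.39 − 58.8 = 4.59 g

4.59 g


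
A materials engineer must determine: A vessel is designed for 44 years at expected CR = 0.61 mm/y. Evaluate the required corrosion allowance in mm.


Corrosion allowance = CR × design life
CA = 0.61 * 44 = 26.84 mm

26.84 mm


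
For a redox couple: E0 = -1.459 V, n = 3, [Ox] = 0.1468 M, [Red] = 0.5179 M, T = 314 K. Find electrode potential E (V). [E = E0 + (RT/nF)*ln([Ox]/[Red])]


Apply the Nernst equation: E = E0 + (RT/nF)*ln([Ox]/[Red])
Step 1: RT/nF = 8.314*314/(3*96485) = 0.009019 V
Step 2: [Ox]/[Red] = 0.1468/0.5179 = 0.283452
Step 3: ln(0.283452) = -1.260712
Step 4: correction = 0.009019 * -1.260712 = -0.0114 V
E = -1.459 + -0.0114 = -1.4704 V

-1.4704 V


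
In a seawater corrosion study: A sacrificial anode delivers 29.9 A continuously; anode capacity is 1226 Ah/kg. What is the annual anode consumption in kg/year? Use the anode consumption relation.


Annual consumption = current * hours per year / capacity
Rate = 29.9 * 8760 / 1226 = 213.6 kg/year

213.6 kg/year


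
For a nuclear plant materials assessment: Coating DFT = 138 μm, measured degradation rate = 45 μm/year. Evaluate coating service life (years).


Service life = thickness / degradation rate
Life = 138 / 45 = 3.1 years

3.1 years


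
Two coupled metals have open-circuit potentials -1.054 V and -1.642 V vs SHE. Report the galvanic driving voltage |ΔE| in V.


Driving voltage is the absolute potential difference.
|ΔE| = |-1.054 − (-1.642)| = 0.588 V

0.588 V


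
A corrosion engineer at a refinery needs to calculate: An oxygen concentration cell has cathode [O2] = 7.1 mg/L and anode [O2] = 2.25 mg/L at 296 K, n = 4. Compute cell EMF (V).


Apply the Nernst concentration-cell relation: E = (RT/nF)*ln(C_cathode/C_anode)
RT/nF = 8.314*296/(4*96485) = 0.00637649 V
ln(7.1/2.25) = 1.14916
E = 0.00637649 * 1.14916 = 0.00733 V

0.00733 V


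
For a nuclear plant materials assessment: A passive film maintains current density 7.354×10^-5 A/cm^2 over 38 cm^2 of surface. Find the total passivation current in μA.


I = i_pass * A, then convert A → μA (×10^6)
I = 7.354×10^-5 * 38 * 10^6 = 2794.52 μA

2794.52 μA


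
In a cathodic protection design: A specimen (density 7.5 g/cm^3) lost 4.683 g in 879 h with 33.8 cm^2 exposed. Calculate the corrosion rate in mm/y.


Apply the mm/y weight-loss relation: CR = 87600 * W / (D * A * T)
Numerator: 87600 * 4.683 = 410230.8
Denominator: 7.5 * 33.8 * 879 = 222826.5
CR = 410230.8 / 222826.5 = 1.841 mm/y

1.841 mm/y


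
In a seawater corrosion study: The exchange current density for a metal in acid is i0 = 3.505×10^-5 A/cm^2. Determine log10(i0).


i0 = 3.505×10^-5 A/cm^2
log10(i0) = -4.455

-4.455


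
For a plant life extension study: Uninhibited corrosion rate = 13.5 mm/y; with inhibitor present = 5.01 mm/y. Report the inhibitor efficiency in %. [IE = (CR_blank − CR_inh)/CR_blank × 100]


Apply the inhibitor-efficiency definition: IE = (CR_blank − CR_inh)/CR_blank × 100
IE = (13.5 − 5.01) / 13.5 × 100
IE = 8.49 / 13.5 × 100 = 62.9 %

62.9 %


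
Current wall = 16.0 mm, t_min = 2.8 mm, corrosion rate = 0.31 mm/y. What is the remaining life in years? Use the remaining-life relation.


Apply the remaining-life relation: RL = (t_current − t_min) / CR
RL = (16.0 − 2.8) / 0.31 = 13.2 / 0.31 = 42.6 years

42.6 years


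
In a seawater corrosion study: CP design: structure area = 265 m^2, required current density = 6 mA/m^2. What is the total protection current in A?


I = area * current density, then convert mA → A (÷1000)
I = 265 * 6 / 1000 = 1.59 A

1.59 A


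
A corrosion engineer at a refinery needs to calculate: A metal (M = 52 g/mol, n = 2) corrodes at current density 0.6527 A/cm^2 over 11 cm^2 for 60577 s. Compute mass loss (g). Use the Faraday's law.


Apply Faraday's law: m = i*A*t*M / (n*F)
Total charge passed Q = i*A*t = 0.6527*11*60577 = 434924.6869 C
m = Q*M/(n*F) = 434924.6869*52/(2*96485) = 117.2 g

117.2 g


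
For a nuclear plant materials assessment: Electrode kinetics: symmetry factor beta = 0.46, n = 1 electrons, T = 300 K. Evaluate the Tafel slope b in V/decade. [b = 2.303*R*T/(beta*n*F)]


Apply the Tafel slope relation: b = 2.303*R*T/(beta*n*F)
Numerator: 2.303 * 8.314 * 300 = 5744.14
Denominator: 0.46 * 1 * 96485 = 44383.1
b = 5744.14 / 44383.1 = 0.129 V/decade

0.129 V/decade


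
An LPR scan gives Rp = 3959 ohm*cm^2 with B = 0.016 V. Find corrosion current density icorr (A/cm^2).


Apply the Stern-Geary relation: icorr = B / Rp
icorr = 0.016 / 3959 = 4.041×10^-6 A/cm^2

4.041×10^-6 A/cm^2


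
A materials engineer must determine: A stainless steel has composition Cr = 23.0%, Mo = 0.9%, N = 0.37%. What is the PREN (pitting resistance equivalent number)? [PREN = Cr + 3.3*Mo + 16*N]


Apply the PREN formula: PREN = Cr + 3.3*Mo + 16*N
PREN = 23.0 + 3.3*0.9 + 16*0.37
PREN = 23.0 + 2.97 + 5.92 = 31.89

31.89


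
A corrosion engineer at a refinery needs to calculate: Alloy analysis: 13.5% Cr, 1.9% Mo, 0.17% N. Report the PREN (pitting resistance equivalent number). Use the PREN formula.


Apply the PREN formula: PREN = Cr + 3.3*Mo + 16*N
PREN = 13.5 + 3.3*1.9 + 16*0.17
PREN = 13.5 + 6.27 + 2.72 = 22.49

22.49


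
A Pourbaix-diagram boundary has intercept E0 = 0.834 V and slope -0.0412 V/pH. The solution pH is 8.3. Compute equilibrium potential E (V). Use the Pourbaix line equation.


Apply the Pourbaix line equation: E = E0 + slope*pH
E = 0.834 + (-0.0412)*8.3 = 0.834 + (-0.34196) = 0.49204 V
Rounded to 4 decimal places: E = 0.4920 V

0.4920 V


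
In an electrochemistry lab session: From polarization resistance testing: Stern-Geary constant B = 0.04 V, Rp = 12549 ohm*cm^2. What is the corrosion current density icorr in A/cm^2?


Apply the Stern-Geary relation: icorr = B / Rp
icorr = 0.04 / 12549 = 3.188×10^-6 A/cm^2

3.188×10^-6 A/cm^2


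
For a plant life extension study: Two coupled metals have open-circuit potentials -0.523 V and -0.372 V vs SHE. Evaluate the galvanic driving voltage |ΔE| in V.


Driving voltage is the absolute potential difference.
|ΔE| = |-0.523 − (-0.372)| = 0.151 V

0.151 V


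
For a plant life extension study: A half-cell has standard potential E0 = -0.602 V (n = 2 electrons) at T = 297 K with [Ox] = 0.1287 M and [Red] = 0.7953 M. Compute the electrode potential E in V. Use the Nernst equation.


Apply the Nernst equation: E = E0 + (RT/nF)*ln([Ox]/[Red])
Step 1: RT/nF = 8.314*297/(2*96485) = 0.01279607 V
Step 2: [Ox]/[Red] = 0.1287/0.7953 = 0.161826
Step 3: ln(0.161826) = -1.821234
Step 4: correction = 0.01279607 * -1.821234 = -0.023 V
E = -0.602 + -0.023 = -0.625 V

-0.625 V


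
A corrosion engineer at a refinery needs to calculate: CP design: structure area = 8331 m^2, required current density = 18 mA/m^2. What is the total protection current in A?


I = area * current density, then convert mA → A (÷1000)
I = 8331 * 18 / 1000 = 149.96 A

149.96 A


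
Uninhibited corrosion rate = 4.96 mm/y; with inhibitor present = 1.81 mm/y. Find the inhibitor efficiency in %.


Apply the inhibitor-efficiency definition: IE = (CR_blank − CR_inh)/CR_blank × 100
IE = (4.96 − 1.81) / 4.96 × 100
IE = 3.15 / 4.96 × 100 = 63.5 %

63.5 %


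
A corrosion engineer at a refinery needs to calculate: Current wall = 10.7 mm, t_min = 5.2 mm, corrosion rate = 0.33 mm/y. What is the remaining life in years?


Apply the remaining-life relation: RL = (t_current − t_min) / CR
RL = (10.7 − 5.2) / 0.33 = 5.5 / 0.33 = 16.7 years

16.7 years


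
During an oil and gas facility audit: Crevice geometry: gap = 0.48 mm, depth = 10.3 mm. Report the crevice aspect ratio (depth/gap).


Aspect ratio = depth / gap
Ratio = 10.3 / 0.48 = 21.5

21.5


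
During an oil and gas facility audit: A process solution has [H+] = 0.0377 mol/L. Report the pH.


pH = −log10[H+]
pH = −log10(0.0377) = 1.42

1.42


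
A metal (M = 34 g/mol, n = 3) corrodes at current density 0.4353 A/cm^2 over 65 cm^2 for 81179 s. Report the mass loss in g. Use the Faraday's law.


Apply Faraday's law: m = i*A*t*M / (n*F)
Total charge passed Q = i*A*t = 0.4353*65*81179 = 2296919.2155 C
m = Q*M/(n*F) = 2296919.2155*34/(3*96485) = 269.801 g

269.801 g


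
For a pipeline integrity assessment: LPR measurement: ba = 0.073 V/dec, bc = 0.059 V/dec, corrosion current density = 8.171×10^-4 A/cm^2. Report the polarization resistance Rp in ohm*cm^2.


Apply the Stern-Geary equation: Rp = ba*bc / (2.303*icorr*(ba+bc))
ba*bc = 0.073*0.059 = 0.004307
ba+bc = 0.132; 2.303*icorr*(ba+bc) = 2.303*8.171×10^-4*0.132 = 2.4839513×10^-4
Rp = 0.004307 / 2.4839513×10^-4 = 17.3 ohm*cm^2

17.3 ohm*cm^2


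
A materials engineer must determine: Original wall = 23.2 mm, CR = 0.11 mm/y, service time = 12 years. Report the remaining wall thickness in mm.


Remaining wall = original − CR × time
t = 23.2 − 0.11*12 = 23.2 − 1.32 = 21.88 mm

21.88 mm


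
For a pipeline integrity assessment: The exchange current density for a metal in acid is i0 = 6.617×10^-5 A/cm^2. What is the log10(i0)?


i0 = 6.617×10^-5 A/cm^2
log10(i0) = -4.179

-4.179


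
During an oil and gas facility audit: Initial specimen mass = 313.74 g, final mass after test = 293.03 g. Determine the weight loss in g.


Weight loss = initial − final
WL = 313.74 − 293.03 = 20.71 g

20.71 g


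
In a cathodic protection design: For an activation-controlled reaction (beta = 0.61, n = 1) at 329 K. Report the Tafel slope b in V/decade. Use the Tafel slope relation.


Apply the Tafel slope relation: b = 2.303*R*T/(beta*n*F)
Numerator: 2.303 * 8.314 * 329 = 6299.41
Denominator: 0.61 * 1 * 96485 = 58855.85
b = 6299.41 / 58855.85 = 0.107 V/decade

0.107 V/decade


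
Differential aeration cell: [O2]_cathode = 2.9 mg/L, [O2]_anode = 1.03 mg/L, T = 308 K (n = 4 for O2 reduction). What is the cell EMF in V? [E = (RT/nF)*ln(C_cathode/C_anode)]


Apply the Nernst concentration-cell relation: E = (RT/nF)*ln(C_cathode/C_anode)
RT/nF = 8.314*308/(4*96485) = 0.006635 V
ln(2.9/1.03) = 1.03515
E = 0.006635 * 1.03515 = 0.00687 V

0.00687 V


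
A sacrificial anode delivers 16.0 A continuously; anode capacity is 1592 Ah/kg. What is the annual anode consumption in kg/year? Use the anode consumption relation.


Annual consumption = current * hours per year / capacity
Rate = 16.0 * 8760 / 1592 = 88.0 kg/year

88.0 kg/year


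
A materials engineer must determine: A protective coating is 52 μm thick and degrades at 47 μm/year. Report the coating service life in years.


Service life = thickness / degradation rate
Life = 52 / 47 = 1.1 years

1.1 years


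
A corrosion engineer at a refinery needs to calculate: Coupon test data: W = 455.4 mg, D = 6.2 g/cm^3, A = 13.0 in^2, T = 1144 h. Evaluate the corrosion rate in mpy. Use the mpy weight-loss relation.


Apply the mpy weight-loss relation: CR = 534 * W / (D * A * T)
Numerator: 534 * 455.4 = 243183.6
Denominator: 6.2 * 13.0 * 1144 = 92206.4
CR = 243183.6 / 92206.4 = 2.637 mpy

2.637 mpy


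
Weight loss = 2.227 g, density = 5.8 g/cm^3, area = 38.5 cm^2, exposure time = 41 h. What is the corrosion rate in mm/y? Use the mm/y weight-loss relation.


Apply the mm/y weight-loss relation: CR = 87600 * W / (D * A * T)
Numerator: 87600 * 2.227 = 195085.2
Denominator: 5.8 * 38.5 * 41 = 9155.3
CR = 195085.2 / 9155.3 = 21.3084 mm/y

21.3084 mm/y


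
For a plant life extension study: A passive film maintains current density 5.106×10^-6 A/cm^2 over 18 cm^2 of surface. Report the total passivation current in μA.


I = i_pass * A, then convert A → μA (×10^6)
I = 5.106×10^-6 * 18 * 10^6 = 91.91 μA

91.91 μA


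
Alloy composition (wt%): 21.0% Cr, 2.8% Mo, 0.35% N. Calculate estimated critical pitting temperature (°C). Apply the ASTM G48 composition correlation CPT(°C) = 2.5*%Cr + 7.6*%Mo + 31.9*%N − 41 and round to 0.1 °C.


Apply the ASTM G48 empirical CPT estimate: CPT(°C) = 2.5*%Cr + 7.6*%Mo + 31.9*%N − 41
2.5*21.0 = 52.5; 7.6*2.8 = 21.28; 31.9*0.35 = 11.165
CPT = 52.5 + 21.28 + 11.165 − 41 = 43.945 °C
Rounded to 0.1 °C: CPT ≈ 43.9 °C

43.9 °C


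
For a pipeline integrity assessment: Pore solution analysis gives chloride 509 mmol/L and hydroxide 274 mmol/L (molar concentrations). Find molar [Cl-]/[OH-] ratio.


Threshold parameter = [Cl-] / [OH-] (molar basis; both in mmol/L, so units cancel)
Ratio = 509 / 274 = 1.86

1.86


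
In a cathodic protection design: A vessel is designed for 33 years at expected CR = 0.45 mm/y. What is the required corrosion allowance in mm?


Corrosion allowance = CR × design life
CA = 0.45 * 33 = 14.85 mm

14.85 mm


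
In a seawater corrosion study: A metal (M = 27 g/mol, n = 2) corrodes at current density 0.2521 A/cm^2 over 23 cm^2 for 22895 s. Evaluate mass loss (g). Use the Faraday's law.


Apply Faraday's law: m = i*A*t*M / (n*F)
Total charge passed Q = i*A*t = 0.2521*23*22895 = 132752.0785 C
m = Q*M/(n*F) = 132752.0785*27/(2*96485) = 18.57442 g

18.57442 g


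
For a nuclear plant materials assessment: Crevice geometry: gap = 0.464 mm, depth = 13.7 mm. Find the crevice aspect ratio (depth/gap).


Aspect ratio = depth / gap
Ratio = 13.7 / 0.464 = 29.5

29.5


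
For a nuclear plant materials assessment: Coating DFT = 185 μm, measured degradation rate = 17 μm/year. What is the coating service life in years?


Service life = thickness / degradation rate
Life = 185 / 17 = 10.9 years

10.9 years


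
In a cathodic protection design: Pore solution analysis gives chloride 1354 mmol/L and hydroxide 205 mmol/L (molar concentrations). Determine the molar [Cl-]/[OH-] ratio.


Threshold parameter = [Cl-] / [OH-] (molar basis; both in mmol/L, so units cancel)
Ratio = 1354 / 205 = 6.6

6.6


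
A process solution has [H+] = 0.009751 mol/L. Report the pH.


pH = −log10[H+]
pH = −log10(0.009751) = 2.01

2.01


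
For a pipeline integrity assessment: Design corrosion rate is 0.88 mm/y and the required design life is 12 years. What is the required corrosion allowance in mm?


Corrosion allowance = CR × design life
CA = 0.88 * 12 = 10.56 mm

10.56 mm


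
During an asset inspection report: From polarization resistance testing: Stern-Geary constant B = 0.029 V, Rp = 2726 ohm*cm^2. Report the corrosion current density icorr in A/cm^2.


Apply the Stern-Geary relation: icorr = B / Rp
icorr = 0.029 / 2726 = 1.064×10^-5 A/cm^2

1.064×10^-5 A/cm^2


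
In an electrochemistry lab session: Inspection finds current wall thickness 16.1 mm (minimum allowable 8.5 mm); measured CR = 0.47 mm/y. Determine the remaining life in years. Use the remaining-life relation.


Apply the remaining-life relation: RL = (t_current − t_min) / CR
RL = (16.1 − 8.5) / 0.47 = 7.6 / 0.47 = 16.2 years

16.2 years


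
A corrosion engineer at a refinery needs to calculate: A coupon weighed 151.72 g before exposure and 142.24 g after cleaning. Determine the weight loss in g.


Weight loss = initial − final
WL = 151.72 − 142.24 = 9.48 g

9.48 g


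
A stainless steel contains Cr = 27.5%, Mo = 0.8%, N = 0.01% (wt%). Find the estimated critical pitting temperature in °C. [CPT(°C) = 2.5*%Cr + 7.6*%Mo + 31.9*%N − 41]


Apply the ASTM G48 empirical CPT estimate: CPT(°C) = 2.5*%Cr + 7.6*%Mo + 31.9*%N − 41
2.5*27.5 = 68.75; 7.6*0.8 = 6.08; 31.9*0.01 = 0.319
CPT = 68.75 + 6.08 + 0.319 − 41 = 34.149 °C
Rounded to 0.1 °C: CPT ≈ 34.1 °C

34.1 °C


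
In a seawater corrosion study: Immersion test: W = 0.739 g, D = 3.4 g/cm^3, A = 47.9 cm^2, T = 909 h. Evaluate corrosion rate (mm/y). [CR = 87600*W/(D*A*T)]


Apply the mm/y weight-loss relation: CR = 87600 * W / (D * A * T)
Numerator: 87600 * 0.739 = 64736.4
Denominator: 3.4 * 47.9 * 909 = 148039.74
CR = 64736.4 / 148039.74 = 0.437291 mm/y

0.437291 mm/y


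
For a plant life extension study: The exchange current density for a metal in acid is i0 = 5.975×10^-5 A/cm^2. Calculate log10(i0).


i0 = 5.975×10^-5 A/cm^2
log10(i0) = -4.224

-4.224


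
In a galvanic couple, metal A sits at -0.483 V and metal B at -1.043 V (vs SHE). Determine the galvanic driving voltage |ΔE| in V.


Driving voltage is the absolute potential difference.
|ΔE| = |-0.483 − (-1.043)| = 0.56 V

0.56 V


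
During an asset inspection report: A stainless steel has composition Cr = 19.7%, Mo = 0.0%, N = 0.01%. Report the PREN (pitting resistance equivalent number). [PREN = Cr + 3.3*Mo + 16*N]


Apply the PREN formula: PREN = Cr + 3.3*Mo + 16*N
PREN = 19.7 + 3.3*0.0 + 16*0.01
PREN = 19.7 + 0.0 + 0.16 = 19.86

19.86


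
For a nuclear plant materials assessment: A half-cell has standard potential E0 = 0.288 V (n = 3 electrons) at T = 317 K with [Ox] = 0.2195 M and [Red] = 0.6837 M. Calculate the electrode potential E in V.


Apply the Nernst equation: E = E0 + (RT/nF)*ln([Ox]/[Red])
Step 1: RT/nF = 8.314*317/(3*96485) = 0.00910517 V
Step 2: [Ox]/[Red] = 0.2195/0.6837 = 0.321047
Step 3: ln(0.321047) = -1.136168
Step 4: correction = 0.00910517 * -1.136168 = -0.0103 V
E = 0.288 + -0.0103 = 0.2777 V

0.2777 V


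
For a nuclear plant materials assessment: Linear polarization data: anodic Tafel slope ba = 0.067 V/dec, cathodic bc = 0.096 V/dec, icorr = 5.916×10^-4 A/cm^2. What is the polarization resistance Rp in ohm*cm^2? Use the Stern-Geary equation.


Apply the Stern-Geary equation: Rp = ba*bc / (2.303*icorr*(ba+bc))
ba*bc = 0.067*0.096 = 0.006432
ba+bc = 0.163; 2.303*icorr*(ba+bc) = 2.303*5.916×10^-4*0.163 = 2.2208013×10^-4
Rp = 0.006432 / 2.2208013×10^-4 = 29.0 ohm*cm^2

29.0 ohm*cm^2


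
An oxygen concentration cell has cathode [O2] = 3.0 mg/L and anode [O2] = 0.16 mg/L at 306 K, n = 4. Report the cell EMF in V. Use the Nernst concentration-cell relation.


Apply the Nernst concentration-cell relation: E = (RT/nF)*ln(C_cathode/C_anode)
RT/nF = 8.314*306/(4*96485) = 0.00659192 V
ln(3.0/0.16) = 2.93119
E = 0.00659192 * 2.93119 = 0.01932 V

0.01932 V


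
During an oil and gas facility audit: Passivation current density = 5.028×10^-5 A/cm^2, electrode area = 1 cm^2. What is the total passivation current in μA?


I = i_pass * A, then convert A → μA (×10^6)
I = 5.028×10^-5 * 1 * 10^6 = 50.28 μA

50.28 μA


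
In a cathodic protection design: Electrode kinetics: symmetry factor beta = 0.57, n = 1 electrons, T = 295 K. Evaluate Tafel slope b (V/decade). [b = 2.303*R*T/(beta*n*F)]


Apply the Tafel slope relation: b = 2.303*R*T/(beta*n*F)
Numerator: 2.303 * 8.314 * 295 = 5648.41
Denominator: 0.57 * 1 * 96485 = 54996.45
b = 5648.41 / 54996.45 = 0.1027 V/decade

0.1027 V/decade


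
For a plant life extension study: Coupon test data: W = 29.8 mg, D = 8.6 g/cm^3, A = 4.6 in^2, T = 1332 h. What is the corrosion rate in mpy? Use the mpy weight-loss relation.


Apply the mpy weight-loss relation: CR = 534 * W / (D * A * T)
Numerator: 534 * 29.8 = 15913.2
Denominator: 8.6 * 4.6 * 1332 = 52693.92
CR = 15913.2 / 52693.92 = 0.302 mpy

0.302 mpy


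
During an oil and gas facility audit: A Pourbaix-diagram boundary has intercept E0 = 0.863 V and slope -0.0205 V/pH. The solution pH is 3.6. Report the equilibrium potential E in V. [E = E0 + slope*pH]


Apply the Pourbaix line equation: E = E0 + slope*pH
E = 0.863 + (-0.0205)*3.6 = 0.863 + (-0.0738) = 0.7892 V
Rounded to 3 decimal places: E = 0.789 V

0.789 V


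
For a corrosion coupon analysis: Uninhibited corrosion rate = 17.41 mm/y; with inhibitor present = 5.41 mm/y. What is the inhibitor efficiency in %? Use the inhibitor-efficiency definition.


Apply the inhibitor-efficiency definition: IE = (CR_blank − CR_inh)/CR_blank × 100
IE = (17.41 − 5.41) / 17.41 × 100
IE = 12.0 / 17.41 × 100 = 68.9 %

68.9 %


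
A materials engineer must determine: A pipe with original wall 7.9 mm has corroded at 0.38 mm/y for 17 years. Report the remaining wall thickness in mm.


Remaining wall = original − CR × time
t = 7.9 − 0.38*17 = 7.9 − 6.46 = 1.44 mm

1.44 mm


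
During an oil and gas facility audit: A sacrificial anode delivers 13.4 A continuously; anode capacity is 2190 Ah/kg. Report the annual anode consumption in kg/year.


Annual consumption = current * hours per year / capacity
Rate = 13.4 * 8760 / 2190 = 53.6 kg/year

53.6 kg/year


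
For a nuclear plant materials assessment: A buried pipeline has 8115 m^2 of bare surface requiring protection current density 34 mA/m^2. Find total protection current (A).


I = area * current density, then convert mA → A (÷1000)
I = 8115 * 34 / 1000 = 275.91 A

275.91 A


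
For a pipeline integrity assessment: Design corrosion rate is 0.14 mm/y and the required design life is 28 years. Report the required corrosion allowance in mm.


Corrosion allowance = CR × design life
CA = 0.14 * 28 = 3.92 mm

3.92 mm


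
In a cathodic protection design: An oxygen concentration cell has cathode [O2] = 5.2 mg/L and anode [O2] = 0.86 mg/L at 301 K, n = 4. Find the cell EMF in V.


Apply the Nernst concentration-cell relation: E = (RT/nF)*ln(C_cathode/C_anode)
RT/nF = 8.314*301/(4*96485) = 0.0064842 V
ln(5.2/0.86) = 1.79948
E = 0.0064842 * 1.79948 = 0.01167 V

0.01167 V


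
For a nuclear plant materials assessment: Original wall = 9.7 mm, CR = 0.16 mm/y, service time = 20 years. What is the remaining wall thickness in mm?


Remaining wall = original − CR × time
t = 9.7 − 0.16*20 = 9.7 − 3.2 = 6.5 mm

6.5 mm


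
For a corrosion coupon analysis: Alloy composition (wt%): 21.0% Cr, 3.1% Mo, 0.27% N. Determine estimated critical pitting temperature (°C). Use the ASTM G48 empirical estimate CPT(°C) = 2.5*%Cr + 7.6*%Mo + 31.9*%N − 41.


Apply the ASTM G48 empirical CPT estimate: CPT(°C) = 2.5*%Cr + 7.6*%Mo + 31.9*%N − 41
2.5*21.0 = 52.5; 7.6*3.1 = 23.56; 31.9*0.27 = 8.613
CPT = 52.5 + 23.56 + 8.613 − 41 = 43.673 °C
Rounded to 0.1 °C: CPT ≈ 43.7 °C

43.7 °C


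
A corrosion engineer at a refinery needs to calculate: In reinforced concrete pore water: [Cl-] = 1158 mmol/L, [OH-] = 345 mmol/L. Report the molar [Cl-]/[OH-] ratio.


Threshold parameter = [Cl-] / [OH-] (molar basis; both in mmol/L, so units cancel)
Ratio = 1158 / 345 = 3.36

3.36


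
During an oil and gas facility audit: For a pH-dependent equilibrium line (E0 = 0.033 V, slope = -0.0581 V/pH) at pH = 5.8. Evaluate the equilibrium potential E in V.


Apply the Pourbaix line equation: E = E0 + slope*pH
E = 0.033 + (-0.0581)*5.8 = 0.033 + (-0.33698) = -0.30398 V
Rounded to 3 decimal places: E = -0.304 V

-0.304 V


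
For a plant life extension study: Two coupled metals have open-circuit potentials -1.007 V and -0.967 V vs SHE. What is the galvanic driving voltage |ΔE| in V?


Driving voltage is the absolute potential difference.
|ΔE| = |-1.007 − (-0.967)| = 0.04 V

0.04 V


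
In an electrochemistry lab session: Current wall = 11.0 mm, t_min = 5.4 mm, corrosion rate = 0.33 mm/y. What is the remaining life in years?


Apply the remaining-life relation: RL = (t_current − t_min) / CR
RL = (11.0 − 5.4) / 0.33 = 5.6 / 0.33 = 17.0 years

17.0 years


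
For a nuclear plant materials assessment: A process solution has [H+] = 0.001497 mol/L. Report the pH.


pH = −log10[H+]
pH = −log10(0.001497) = 2.82

2.82


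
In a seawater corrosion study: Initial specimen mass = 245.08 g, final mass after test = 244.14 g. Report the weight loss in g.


Weight loss = initial − final
WL = 245.08 − 244.14 = 0.94 g

0.94 g


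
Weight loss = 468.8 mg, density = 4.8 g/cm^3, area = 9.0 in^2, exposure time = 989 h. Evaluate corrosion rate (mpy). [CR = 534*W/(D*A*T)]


Apply the mpy weight-loss relation: CR = 534 * W / (D * A * T)
Numerator: 534 * 468.8 = 250339.2
Denominator: 4.8 * 9.0 * 989 = 42724.8
CR = 250339.2 / 42724.8 = 5.859 mpy

5.859 mpy


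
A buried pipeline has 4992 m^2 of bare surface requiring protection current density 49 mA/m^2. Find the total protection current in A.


I = area * current density, then convert mA → A (÷1000)
I = 4992 * 49 / 1000 = 244.61 A

244.61 A


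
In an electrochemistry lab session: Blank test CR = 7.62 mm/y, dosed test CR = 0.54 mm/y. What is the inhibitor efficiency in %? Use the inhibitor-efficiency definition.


Apply the inhibitor-efficiency definition: IE = (CR_blank − CR_inh)/CR_blank × 100
IE = (7.62 − 0.54) / 7.62 × 100
IE = 7.08 / 7.62 × 100 = 92.9 %

92.9 %


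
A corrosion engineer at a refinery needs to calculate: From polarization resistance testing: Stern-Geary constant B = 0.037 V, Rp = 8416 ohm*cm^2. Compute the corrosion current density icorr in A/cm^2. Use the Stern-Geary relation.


Apply the Stern-Geary relation: icorr = B / Rp
icorr = 0.037 / 8416 = 4.396×10^-6 A/cm^2

4.396×10^-6 A/cm^2


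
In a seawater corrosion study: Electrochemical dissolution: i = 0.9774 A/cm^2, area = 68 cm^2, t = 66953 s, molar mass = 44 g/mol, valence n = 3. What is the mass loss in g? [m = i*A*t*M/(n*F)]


Apply Faraday's law: m = i*A*t*M / (n*F)
Total charge passed Q = i*A*t = 0.9774*68*66953 = 4449910.6296 C
m = Q*M/(n*F) = 4449910.6296*44/(3*96485) = 676.43 g

676.43 g


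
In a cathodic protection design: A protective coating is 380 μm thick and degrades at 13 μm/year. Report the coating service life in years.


Service life = thickness / degradation rate
Life = 380 / 13 = 29.2 years

29.2 years


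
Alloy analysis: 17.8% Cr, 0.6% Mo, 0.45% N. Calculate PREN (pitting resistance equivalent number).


Apply the PREN formula: PREN = Cr + 3.3*Mo + 16*N
PREN = 17.8 + 3.3*0.6 + 16*0.45
PREN = 17.8 + 1.98 + 7.2 = 26.98

26.98


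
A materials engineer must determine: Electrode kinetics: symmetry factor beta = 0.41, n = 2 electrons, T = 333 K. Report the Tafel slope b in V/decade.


Apply the Tafel slope relation: b = 2.303*R*T/(beta*n*F)
Numerator: 2.303 * 8.314 * 333 = 6376.0
Denominator: 0.41 * 2 * 96485 = 79117.7
b = 6376.0 / 79117.7 = 0.081 V/decade

0.081 V/decade


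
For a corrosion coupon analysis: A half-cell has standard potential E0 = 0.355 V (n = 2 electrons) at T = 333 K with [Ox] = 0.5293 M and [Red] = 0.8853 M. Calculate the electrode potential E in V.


Apply the Nernst equation: E = E0 + (RT/nF)*ln([Ox]/[Red])
Step 1: RT/nF = 8.314*333/(2*96485) = 0.01434711 V
Step 2: [Ox]/[Red] = 0.5293/0.8853 = 0.597876
Step 3: ln(0.597876) = -0.514372
Step 4: correction = 0.01434711 * -0.514372 = -0.0074 V
E = 0.355 + -0.0074 = 0.3476 V

0.3476 V


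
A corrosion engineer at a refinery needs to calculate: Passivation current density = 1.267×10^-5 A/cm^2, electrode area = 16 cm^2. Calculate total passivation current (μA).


I = i_pass * A, then convert A → μA (×10^6)
I = 1.267×10^-5 * 16 * 10^6 = 202.72 μA

202.72 μA


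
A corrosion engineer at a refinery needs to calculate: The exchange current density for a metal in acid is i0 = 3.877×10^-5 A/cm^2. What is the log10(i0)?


i0 = 3.877×10^-5 A/cm^2
log10(i0) = -4.412

-4.412


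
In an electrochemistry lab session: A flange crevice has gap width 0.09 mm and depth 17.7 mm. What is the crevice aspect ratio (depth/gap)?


Aspect ratio = depth / gap
Ratio = 17.7 / 0.09 = 196.7

196.7


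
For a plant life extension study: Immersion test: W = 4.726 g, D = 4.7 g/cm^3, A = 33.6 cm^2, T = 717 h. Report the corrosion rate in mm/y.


Apply the mm/y weight-loss relation: CR = 87600 * W / (D * A * T)
Numerator: 87600 * 4.726 = 413997.6
Denominator: 4.7 * 33.6 * 717 = 113228.64
CR = 413997.6 / 113228.64 = 3.6563 mm/y

3.6563 mm/y


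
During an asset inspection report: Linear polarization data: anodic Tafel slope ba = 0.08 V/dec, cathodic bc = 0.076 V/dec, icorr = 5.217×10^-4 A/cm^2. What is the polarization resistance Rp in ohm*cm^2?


Apply the Stern-Geary equation: Rp = ba*bc / (2.303*icorr*(ba+bc))
ba*bc = 0.08*0.076 = 0.00608
ba+bc = 0.156; 2.303*icorr*(ba+bc) = 2.303*5.217×10^-4*0.156 = 1.8743012×10^-4
Rp = 0.00608 / 1.8743012×10^-4 = 32.4 ohm*cm^2

32.4 ohm*cm^2


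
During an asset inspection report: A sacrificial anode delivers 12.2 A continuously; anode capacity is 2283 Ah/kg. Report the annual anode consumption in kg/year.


Annual consumption = current * hours per year / capacity
Rate = 12.2 * 8760 / 2283 = 46.8 kg/year

46.8 kg/year
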